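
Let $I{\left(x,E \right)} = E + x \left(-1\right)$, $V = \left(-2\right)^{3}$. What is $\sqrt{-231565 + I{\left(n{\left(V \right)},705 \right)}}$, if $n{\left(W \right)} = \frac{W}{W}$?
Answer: $i \sqrt{230861} \approx 480.48 i$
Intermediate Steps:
$V = -8$
$n{\left(W \right)} = 1$
$I{\left(x,E \right)} = E - x$
$\sqrt{-231565 + I{\left(n{\left(V \right)},705 \right)}} = \sqrt{-231565 + \left(705 - 1\right)} = \sqrt{-231565 + 704} = \sqrt{-230861} = i \sqrt{230861}$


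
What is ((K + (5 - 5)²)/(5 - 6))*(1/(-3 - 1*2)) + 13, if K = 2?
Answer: 67/5 ≈ 13.400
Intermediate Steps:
((K + (5 - 5)²)/(5 - 6))*(1/(-3 - 1*2)) + 13 = ((2 + (5 - 5)²)/(5 - 6))*(1/(-3 - 1*2)) + 13 = ((2 + 0²)/(-1))*(1/(-3 - 2)) + 13 = ((2 + 0)*(-1))*(1/(-5)) + 13 = (2*(-1))*(1*(-⅕)) + 13 = -2*(-⅕) + 13 = ⅖ + 13 = 67/5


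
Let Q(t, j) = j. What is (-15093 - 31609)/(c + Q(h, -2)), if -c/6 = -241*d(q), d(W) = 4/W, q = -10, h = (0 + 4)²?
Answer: 116755/1451 ≈ 80.465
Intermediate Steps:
h = 16 (h = 4² = 16)
c = -2892/5 (c = -(-1446)*4/(-10) = -(-1446)*4*(-⅒) = -(-1446)*(-2)/5 = -6*482/5 = -2892/5 ≈ -578.40)
(-15093 - 31609)/(c + Q(h, -2)) = (-15093 - 31609)/(-2892/5 - 2) = -46702/(-2902/5) = -46702*(-5/2902) = 116755/1451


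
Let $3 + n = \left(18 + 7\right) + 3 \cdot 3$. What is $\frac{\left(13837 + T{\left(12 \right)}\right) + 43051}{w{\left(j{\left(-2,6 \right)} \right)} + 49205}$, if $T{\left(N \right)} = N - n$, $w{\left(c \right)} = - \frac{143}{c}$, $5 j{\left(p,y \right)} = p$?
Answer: $\frac{113738}{99125} \approx 1.1474$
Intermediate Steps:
$j{\left(p,y \right)} = \frac{p}{5}$
$n = 31$ ($n = -3 + \left(\left(18 + 7\right) + 3 \cdot 3\right) = -3 + \left(25 + 9\right) = -3 + 34 = 31$)
$T{\left(N \right)} = -31 + N$ ($T{\left(N \right)} = N - 31 = -31 + N$)
$\frac{\left(13837 + T{\left(12 \right)}\right) + 43051}{w{\left(j{\left(-2,6 \right)} \right)} + 49205} = \frac{\left(13837 + \left(-31 + 12\right)\right) + 43051}{- \frac{143}{\frac{1}{5} \left(-2\right)} + 49205} = \frac{\left(13837 - 19\right) + 43051}{- \frac{143}{- \frac{2}{5}} + 49205} = \frac{13818 + 43051}{\left(-143\right) \left(- \frac{5}{2}\right) + 49205} = \frac{56869}{\frac{715}{2} + 49205} = \frac{56869}{\frac{99125}{2}} = 56869 \cdot \frac{2}{99125} = \frac{113738}{99125}$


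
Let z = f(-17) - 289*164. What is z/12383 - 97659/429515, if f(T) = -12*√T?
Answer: -21566604337/5318684245 - 12*I*√17/12383 ≈ -4.0549 - 0.0039956*I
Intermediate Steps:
z = -47396 - 12*I*√17 (z = -12*I*√17 - 289*164 = -12*I*√17 - 47396 = -47396 - 12*I*√17 ≈ -47396.0 - 49.477*I)
z/12383 - 97659/429515 = (-47396 - 12*I*√17)/12383 - 97659/429515 = (-47396 - 12*I*√17)*(1/12383) - 97659*1/429515 = (-47396/12383 - 12*I*√17/12383) - 97659/429515 = -21566604337/5318684245 - 12*I*√17/12383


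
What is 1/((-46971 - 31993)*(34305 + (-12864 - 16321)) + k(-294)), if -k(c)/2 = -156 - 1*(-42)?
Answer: -1/404295452 ≈ -2.4734e-9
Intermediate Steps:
k(c) = 228 (k(c) = -2*(-156 - 1*(-42)) = -2*(-156 + 42) = -2*(-114) = 228)
1/((-46971 - 31993)*(34305 + (-12864 - 16321)) + k(-294)) = 1/((-46971 - 31993)*(34305 + (-12864 - 16321)) + 228) = 1/(-78964*(34305 - 29185) + 228) = 1/(-78964*5120 + 228) = 1/(-404295680 + 228) = 1/(-404295452) = -1/404295452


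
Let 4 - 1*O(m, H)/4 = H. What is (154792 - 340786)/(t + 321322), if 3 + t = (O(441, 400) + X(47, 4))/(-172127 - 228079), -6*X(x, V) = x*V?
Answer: -55826936073/96445344997 ≈ -0.57885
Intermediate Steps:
O(m, H) = 16 - 4*H
X(x, V) = -V*x/6 (X(x, V) = -x*V/6 = -V*x/6)
t = -1798504/600309 (t = -3 + ((16 - 4*400) - ⅙*4*47)/(-172127 - 228079) = -3 + ((16 - 1600) - 94/3)/(-400206) = -3 + (-1584 - 94/3)*(-1/400206) = -3 - 4846/3*(-1/400206) = -3 + 2423/600309 = -1798504/600309 ≈ -2.9960)
(154792 - 340786)/(t + 321322) = (154792 - 340786)/(-1798504/600309 + 321322) = -185994/192890689994/600309 = -185994*600309/192890689994 = -55826936073/96445344997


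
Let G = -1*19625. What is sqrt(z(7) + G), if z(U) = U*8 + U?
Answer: I*sqrt(19562) ≈ 139.86*I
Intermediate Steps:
z(U) = 9*U (z(U) = 8*U + U = 9*U)
G = -19625
sqrt(z(7) + G) = sqrt(9*7 - 19625) = sqrt(63 - 19625) = sqrt(-19562) = I*sqrt(19562)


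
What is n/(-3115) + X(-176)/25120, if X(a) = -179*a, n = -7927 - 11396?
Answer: 7294109/978110 ≈ 7.4574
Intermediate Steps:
n = -19323
n/(-3115) + X(-176)/25120 = -19323/(-3115) - 179*(-176)/25120 = -19323*(-1/3115) + 31504*(1/25120) = 19323/3115 + 1969/1570 = 7294109/978110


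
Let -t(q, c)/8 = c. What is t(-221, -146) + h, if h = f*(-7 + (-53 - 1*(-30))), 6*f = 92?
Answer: 708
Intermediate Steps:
t(q, c) = -8*c
f = 46/3 (f = (⅙)*92 = 46/3 ≈ 15.333)
h = -460 (h = 46*(-7 + (-53 - 1*(-30)))/3 = 46*(-7 + (-53 + 30))/3 = 46*(-7 - 23)/3 = (46/3)*(-30) = -460)
t(-221, -146) + h = -8*(-146) - 460 = 1168 - 460 = 708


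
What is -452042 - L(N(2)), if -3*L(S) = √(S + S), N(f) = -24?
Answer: -452042 + 4*I*√3/3 ≈ -4.5204e+5 + 2.3094*I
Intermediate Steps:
L(S) = -√2*√S/3 (L(S) = -√(S + S)/3 = -√2*√S/3)
-452042 - L(N(2)) = -452042 - (-1)*√2*√(-24)/3 = -452042 - (-1)*√2*2*I*√6/3 = -452042 - (-4)*I*√3/3 = -452042 + 4*I*√3/3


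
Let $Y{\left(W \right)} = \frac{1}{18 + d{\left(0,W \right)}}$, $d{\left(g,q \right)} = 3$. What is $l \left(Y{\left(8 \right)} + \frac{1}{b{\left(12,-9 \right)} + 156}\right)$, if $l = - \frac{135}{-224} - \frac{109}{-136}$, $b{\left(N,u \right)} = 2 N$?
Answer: $\frac{358249}{4798080} \approx 0.074665$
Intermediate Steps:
$Y{\left(W \right)} = \frac{1}{21}$ ($Y{\left(W \right)} = \frac{1}{18 + 3} = \frac{1}{21}$)
$l = \frac{5347}{3808}$ ($l = \left(-135\right) \left(- \frac{1}{224}\right) - - \frac{109}{136} = \frac{135}{224} + \frac{109}{136} = \frac{5347}{3808} \approx 1.4041$)
$l \left(Y{\left(8 \right)} + \frac{1}{b{\left(12,-9 \right)} + 156}\right) = \frac{5347 \left(\frac{1}{21} + \frac{1}{2 \cdot 12 + 156}\right)}{3808} = \frac{5347 \left(\frac{1}{21} + \frac{1}{24 + 156}\right)}{3808} = \frac{5347 \left(\frac{1}{21} + \frac{1}{180}\right)}{3808} = \frac{5347}{3808} \cdot \frac{67}{1260} = \frac{358249}{4798080}$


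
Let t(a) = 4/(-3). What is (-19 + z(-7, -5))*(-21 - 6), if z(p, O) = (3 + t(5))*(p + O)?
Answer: 1053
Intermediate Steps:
t(a) = -4/3 (t(a) = 4*(-⅓) = -4/3)
z(p, O) = 5*O/3 + 5*p/3 (z(p, O) = (3 - 4/3)*(p + O) = 5*(O + p)/3 = 5*O/3 + 5*p/3)
(-19 + z(-7, -5))*(-21 - 6) = (-19 + ((5/3)*(-5) + (5/3)*(-7)))*(-21 - 6) = (-19 + (-25/3 - 35/3))*(-27) = (-19 - 20)*(-27) = -39*(-27) = 1053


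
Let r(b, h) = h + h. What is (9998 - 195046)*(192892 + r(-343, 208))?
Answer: -35771258784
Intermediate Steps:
r(b, h) = 2*h
(9998 - 195046)*(192892 + r(-343, 208)) = (9998 - 195046)*(192892 + 2*208) = -185048*(192892 + 416) = -185048*193308 = -35771258784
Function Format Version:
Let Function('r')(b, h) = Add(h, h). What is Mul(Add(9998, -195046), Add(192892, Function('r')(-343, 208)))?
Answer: -35771258784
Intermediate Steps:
Function('r')(b, h) = Mul(2, h)
Mul(Add(9998, -195046), Add(192892, Function('r')(-343, 208))) = Mul(Add(9998, -195046), Add(192892, Mul(2, 208))) = Mul(-185048, Add(192892, 416)) = Mul(-185048, 193308) = -35771258784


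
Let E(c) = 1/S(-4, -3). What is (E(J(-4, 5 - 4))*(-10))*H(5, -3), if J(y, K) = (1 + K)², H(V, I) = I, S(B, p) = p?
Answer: -10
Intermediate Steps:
E(c) = -⅓ (E(c) = 1/(-3) = -⅓)
(E(J(-4, 5 - 4))*(-10))*H(5, -3) = -⅓*(-10)*(-3) = (10/3)*(-3) = -10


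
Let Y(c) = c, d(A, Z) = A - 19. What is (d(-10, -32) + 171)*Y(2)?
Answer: 284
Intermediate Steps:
d(A, Z) = -19 + A
(d(-10, -32) + 171)*Y(2) = ((-19 - 10) + 171)*2 = (-29 + 171)*2 = 142*2 = 284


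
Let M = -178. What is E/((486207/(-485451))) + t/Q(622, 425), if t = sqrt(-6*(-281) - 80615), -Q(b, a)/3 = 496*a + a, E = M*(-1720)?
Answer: -185550160/607 - I*sqrt(78929)/633675 ≈ -3.0568e+5 - 0.00044336*I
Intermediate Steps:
E = 306160 (E = -178*(-1720) = 306160)
Q(b, a) = -1491*a (Q(b, a) = -3*(496*a + a) = -1491*a)
t = I*sqrt(78929) (t = sqrt(1686 - 80615) = sqrt(-78929) = I*sqrt(78929) ≈ 280.94*I)
E/((486207/(-485451))) + t/Q(622, 425) = 306160/((486207/(-485451))) + (I*sqrt(78929))/((-1491*425)) = 306160/((486207*(-1/485451))) + (I*sqrt(78929))/(-633675) = 306160/(-54023/53939) + (I*sqrt(78929))*(-1/633675) = 306160*(-53939/54023) - I*sqrt(78929)/633675 = -185550160/607 - I*sqrt(78929)/633675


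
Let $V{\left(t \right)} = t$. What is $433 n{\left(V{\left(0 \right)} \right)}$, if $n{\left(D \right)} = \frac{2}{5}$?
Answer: $\frac{866}{5} \approx 173.2$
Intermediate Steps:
$n{\left(D \right)} = \frac{2}{5}$ ($n{\left(D \right)} = 2 \cdot \frac{1}{5} = \frac{2}{5}$)
$433 n{\left(V{\left(0 \right)} \right)} = 433 \cdot \frac{2}{5} = \frac{866}{5}$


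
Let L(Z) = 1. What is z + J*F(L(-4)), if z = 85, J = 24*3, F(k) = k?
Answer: 157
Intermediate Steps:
J = 72
z + J*F(L(-4)) = 85 + 72*1 = 85 + 72 = 157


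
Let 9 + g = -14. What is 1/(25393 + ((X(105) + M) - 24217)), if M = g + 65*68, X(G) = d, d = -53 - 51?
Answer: 1/5469 ≈ 0.00018285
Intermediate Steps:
g = -23 (g = -9 - 14 = -23)
d = -104
X(G) = -104
M = 4397 (M = -23 + 65*68 = -23 + 4420 = 4397)
1/(25393 + ((X(105) + M) - 24217)) = 1/(25393 + ((-104 + 4397) - 24217)) = 1/(25393 + (4293 - 24217)) = 1/(25393 - 19924) = 1/5469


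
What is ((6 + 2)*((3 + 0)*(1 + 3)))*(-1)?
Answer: -96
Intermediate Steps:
((6 + 2)*((3 + 0)*(1 + 3)))*(-1) = (8*(3*4))*(-1) = (8*12)*(-1) = 96*(-1) = -96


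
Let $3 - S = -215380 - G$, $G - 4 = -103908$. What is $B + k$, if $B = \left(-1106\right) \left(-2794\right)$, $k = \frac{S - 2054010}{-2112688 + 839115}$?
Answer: $\frac{3935551378503}{1273573} \approx 3.0902 \cdot 10^{6}$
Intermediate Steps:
$G = -103904$ ($G = 4 - 103908 = -103904$)
$S = 111479$ ($S = 3 - \left(-215380 - -103904\right) = 3 - \left(-215380 + 103904\right) = 3 - -111476 = 3 + 111476 = 111479$)
$k = \frac{1942531}{1273573}$ ($k = \frac{111479 - 2054010}{-2112688 + 839115} = - \frac{1942531}{-1273573} = \left(-1942531\right) \left(- \frac{1}{1273573}\right) = \frac{1942531}{1273573} \approx 1.5253$)
$B = 3090164$
$B + k = 3090164 + \frac{1942531}{1273573} = \frac{3935551378503}{1273573}$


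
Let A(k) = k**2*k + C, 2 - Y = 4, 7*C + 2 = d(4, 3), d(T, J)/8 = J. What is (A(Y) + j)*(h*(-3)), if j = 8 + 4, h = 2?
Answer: -300/7 ≈ -42.857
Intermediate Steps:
d(T, J) = 8*J
C = 22/7 (C = -2/7 + (8*3)/7 = -2/7 + (1/7)*24 = -2/7 + 24/7 = 22/7 ≈ 3.1429)
j = 12
Y = -2 (Y = 2 - 1*4 = 2 - 4 = -2)
A(k) = 22/7 + k**3 (A(k) = k**2*k + 22/7 = k**3 + 22/7 = 22/7 + k**3)
(A(Y) + j)*(h*(-3)) = ((22/7 + (-2)**3) + 12)*(2*(-3)) = ((22/7 - 8) + 12)*(-6) = (-34/7 + 12)*(-6) = (50/7)*(-6) = -300/7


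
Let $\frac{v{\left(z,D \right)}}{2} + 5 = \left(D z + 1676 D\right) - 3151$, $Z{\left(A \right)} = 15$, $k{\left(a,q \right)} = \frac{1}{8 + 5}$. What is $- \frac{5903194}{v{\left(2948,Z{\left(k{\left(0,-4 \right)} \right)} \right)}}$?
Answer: $- \frac{2951597}{66204} \approx -44.583$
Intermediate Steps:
$k{\left(a,q \right)} = \frac{1}{13}$
$v{\left(z,D \right)} = -6312 + 3352 D + 2 D z$ ($v{\left(z,D \right)} = -10 + 2 \left(\left(D z + 1676 D\right) - 3151\right) = -10 + 2 \left(\left(1676 D + D z\right) - 3151\right) = -10 + 2 \left(-3151 + 1676 D + D z\right) = -10 + \left(-6302 + 3352 D + 2 D z\right) = -6312 + 3352 D + 2 D z$)
$- \frac{5903194}{v{\left(2948,Z{\left(k{\left(0,-4 \right)} \right)} \right)}} = - \frac{5903194}{-6312 + 3352 \cdot 15 + 2 \cdot 15 \cdot 2948} = - \frac{5903194}{-6312 + 50280 + 88440} = - \frac{5903194}{132408} = \left(-5903194\right) \frac{1}{132408} = - \frac{2951597}{66204}$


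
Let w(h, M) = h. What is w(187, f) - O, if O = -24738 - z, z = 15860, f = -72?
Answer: 40785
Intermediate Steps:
O = -40598 (O = -24738 - 1*15860 = -24738 - 15860 = -40598)
w(187, f) - O = 187 - 1*(-40598) = 187 + 40598 = 40785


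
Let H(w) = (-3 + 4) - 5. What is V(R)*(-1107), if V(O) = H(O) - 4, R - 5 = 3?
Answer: 8856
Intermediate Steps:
H(w) = -4 (H(w) = 1 - 5 = -4)
R = 8 (R = 5 + 3 = 8)
V(O) = -8 (V(O) = -4 - 4 = -8)
V(R)*(-1107) = -8*(-1107) = 8856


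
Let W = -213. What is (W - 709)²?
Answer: 850084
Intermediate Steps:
(W - 709)² = (-213 - 709)² = (-922)² = 850084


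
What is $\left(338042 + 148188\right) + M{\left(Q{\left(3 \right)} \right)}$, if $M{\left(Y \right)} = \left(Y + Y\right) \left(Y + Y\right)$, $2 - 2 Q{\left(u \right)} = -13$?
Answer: $486455$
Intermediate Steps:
$Q{\left(u \right)} = \frac{15}{2}$ ($Q{\left(u \right)} = 1 - - \frac{13}{2} = 1 + \frac{13}{2} = \frac{15}{2}$)
$M{\left(Y \right)} = 4 Y^{2}$ ($M{\left(Y \right)} = 2 Y 2 Y = 4 Y^{2}$)
$\left(338042 + 148188\right) + M{\left(Q{\left(3 \right)} \right)} = \left(338042 + 148188\right) + 4 \left(\frac{15}{2}\right)^{2} = 486230 + 4 \cdot \frac{225}{4} = 486230 + 225 = 486455$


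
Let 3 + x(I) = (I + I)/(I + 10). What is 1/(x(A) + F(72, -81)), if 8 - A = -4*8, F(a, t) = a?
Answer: 5/353 ≈ 0.014164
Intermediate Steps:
A = 40 (A = 8 - (-4)*8 = 8 - 1*(-32) = 8 + 32 = 40)
x(I) = -3 + 2*I/(10 + I) (x(I) = -3 + (I + I)/(I + 10) = -3 + (2*I)/(10 + I) = -3 + 2*I/(10 + I))
1/(x(A) + F(72, -81)) = 1/((-30 - 1*40)/(10 + 40) + 72) = 1/((-30 - 40)/50 + 72) = 1/((1/50)*(-70) + 72) = 1/(-7/5 + 72) = 1/(353/5) = 5/353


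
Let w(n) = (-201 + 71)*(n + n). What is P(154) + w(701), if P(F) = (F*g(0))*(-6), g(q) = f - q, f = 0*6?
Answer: -182260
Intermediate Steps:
w(n) = -260*n
f = 0
g(q) = -q (g(q) = 0 - q = -q)
P(F) = 0 (P(F) = (F*(-1*0))*(-6) = (F*0)*(-6) = 0*(-6) = 0)
P(154) + w(701) = 0 - 260*701 = 0 - 182260 = -182260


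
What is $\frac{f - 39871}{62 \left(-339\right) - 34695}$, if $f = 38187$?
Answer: $\frac{1684}{55713} \approx 0.030226$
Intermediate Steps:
$\frac{f - 39871}{62 \left(-339\right) - 34695} = \frac{38187 - 39871}{62 \left(-339\right) - 34695} = - \frac{1684}{-21018 - 34695} = - \frac{1684}{-55713} = \left(-1684\right) \left(- \frac{1}{55713}\right) = \frac{1684}{55713}$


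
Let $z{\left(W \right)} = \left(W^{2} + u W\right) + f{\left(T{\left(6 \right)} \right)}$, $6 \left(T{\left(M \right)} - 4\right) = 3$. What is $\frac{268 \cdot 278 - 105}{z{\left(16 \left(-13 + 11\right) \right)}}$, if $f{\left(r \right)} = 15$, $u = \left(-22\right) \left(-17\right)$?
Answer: $- \frac{74399}{10929} \approx -6.8075$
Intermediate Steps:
$u = 374$
$T{\left(M \right)} = \frac{9}{2}$ ($T{\left(M \right)} = 4 + \frac{1}{6} \cdot 3 = 4 + \frac{1}{2} = \frac{9}{2}$)
$z{\left(W \right)} = 15 + W^{2} + 374 W$ ($z{\left(W \right)} = \left(W^{2} + 374 W\right) + 15 = 15 + W^{2} + 374 W$)
$\frac{268 \cdot 278 - 105}{z{\left(16 \left(-13 + 11\right) \right)}} = \frac{268 \cdot 278 - 105}{15 + \left(16 \left(-13 + 11\right)\right)^{2} + 374 \cdot 16 \left(-13 + 11\right)} = \frac{74504 - 105}{15 + \left(16 \left(-2\right)\right)^{2} + 374 \cdot 16 \left(-2\right)} = \frac{74399}{15 + \left(-32\right)^{2} + 374 \left(-32\right)} = \frac{74399}{15 + 1024 - 11968} = \frac{74399}{-10929} = 74399 \left(- \frac{1}{10929}\right) = - \frac{74399}{10929}$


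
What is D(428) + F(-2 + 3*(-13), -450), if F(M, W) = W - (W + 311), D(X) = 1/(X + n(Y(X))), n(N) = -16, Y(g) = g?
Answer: -128131/412 ≈ -311.00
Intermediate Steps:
D(X) = 1/(-16 + X) (D(X) = 1/(X - 16) = 1/(-16 + X))
F(M, W) = -311 (F(M, W) = W - (311 + W) = W + (-311 - W) = -311)
D(428) + F(-2 + 3*(-13), -450) = 1/(-16 + 428) - 311 = 1/412 - 311 = -128131/412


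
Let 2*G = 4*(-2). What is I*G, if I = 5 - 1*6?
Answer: 4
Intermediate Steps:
G = -4 (G = (4*(-2))/2 = (1/2)*(-8) = -4)
I = -1 (I = 5 - 6 = -1)
I*G = -1*(-4) = 4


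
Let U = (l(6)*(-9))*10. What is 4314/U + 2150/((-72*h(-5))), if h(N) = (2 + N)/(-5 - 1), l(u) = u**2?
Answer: -32969/540 ≈ -61.054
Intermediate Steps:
U = -3240 (U = (6**2*(-9))*10 = (36*(-9))*10 = -324*10 = -3240)
h(N) = -1/3 - N/6 (h(N) = (2 + N)/(-6) = (2 + N)*(-1/6) = -1/3 - N/6)
4314/U + 2150/((-72*h(-5))) = 4314/(-3240) + 2150/((-72*(-1/3 - 1/6*(-5)))) = 4314*(-1/3240) + 2150/((-72*(-1/3 + 5/6))) = -719/540 + 2150/((-72*1/2)) = -719/540 + 2150/(-36) = -719/540 + 2150*(-1/36) = -719/540 - 1075/18 = -32969/540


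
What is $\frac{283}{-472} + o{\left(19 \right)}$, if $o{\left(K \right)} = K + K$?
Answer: $\frac{17653}{472} \approx 37.4$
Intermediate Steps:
$o{\left(K \right)} = 2 K$
$\frac{283}{-472} + o{\left(19 \right)} = \frac{283}{-472} + 2 \cdot 19 = 283 \left(- \frac{1}{472}\right) + 38 = - \frac{283}{472} + 38 = \frac{17653}{472}$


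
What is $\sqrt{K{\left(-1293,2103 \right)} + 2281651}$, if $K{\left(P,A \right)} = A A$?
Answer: $2 \sqrt{1676065} \approx 2589.3$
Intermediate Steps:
$K{\left(P,A \right)} = A^{2}$
$\sqrt{K{\left(-1293,2103 \right)} + 2281651} = \sqrt{2103^{2} + 2281651} = \sqrt{4422609 + 2281651} = \sqrt{6704260} = 2 \sqrt{1676065}$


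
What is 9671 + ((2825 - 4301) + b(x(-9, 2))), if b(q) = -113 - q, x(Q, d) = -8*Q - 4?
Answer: 8014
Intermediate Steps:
x(Q, d) = -4 - 8*Q
9671 + ((2825 - 4301) + b(x(-9, 2))) = 9671 + ((2825 - 4301) + (-113 - (-4 - 8*(-9)))) = 9671 + (-1476 + (-113 - (-4 + 72))) = 9671 + (-1476 + (-113 - 1*68)) = 9671 + (-1476 + (-113 - 68)) = 9671 + (-1476 - 181) = 9671 - 1657 = 8014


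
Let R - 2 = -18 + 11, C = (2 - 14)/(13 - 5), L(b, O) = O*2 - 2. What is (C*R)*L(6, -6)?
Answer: -105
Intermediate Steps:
L(b, O) = -2 + 2*O (L(b, O) = 2*O - 2 = -2 + 2*O)
C = -3/2 (C = -12/8 = -12*⅛ = -3/2 ≈ -1.5000)
R = -5 (R = 2 + (-18 + 11) = 2 - 7 = -5)
(C*R)*L(6, -6) = (-3/2*(-5))*(-2 + 2*(-6)) = 15*(-2 - 12)/2 = (15/2)*(-14) = -105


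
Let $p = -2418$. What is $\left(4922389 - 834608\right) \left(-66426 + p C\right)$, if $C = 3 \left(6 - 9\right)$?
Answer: $-182576650584$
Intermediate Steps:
$C = -9$ ($C = 3 \left(-3\right) = -9$)
$\left(4922389 - 834608\right) \left(-66426 + p C\right) = \left(4922389 - 834608\right) \left(-66426 - -21762\right) = 4087781 \left(-66426 + 21762\right) = 4087781 \left(-44664\right) = -182576650584$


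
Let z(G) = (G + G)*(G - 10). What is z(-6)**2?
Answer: 36864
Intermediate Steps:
z(G) = 2*G*(-10 + G) (z(G) = (2*G)*(-10 + G) = 2*G*(-10 + G))
z(-6)**2 = (2*(-6)*(-10 - 6))**2 = (2*(-6)*(-16))**2 = 192**2 = 36864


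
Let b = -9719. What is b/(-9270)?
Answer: 9719/9270 ≈ 1.0484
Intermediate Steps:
b/(-9270) = -9719/(-9270) = -9719*(-1/9270) = 9719/9270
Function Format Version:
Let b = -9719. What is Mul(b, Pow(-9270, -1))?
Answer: Rational(9719, 9270) ≈ 1.0484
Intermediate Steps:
Mul(b, Pow(-9270, -1)) = Mul(-9719, Pow(-9270, -1)) = Mul(-9719, Rational(-1, 9270)) = Rational(9719, 9270)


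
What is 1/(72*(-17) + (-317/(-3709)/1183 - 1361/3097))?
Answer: -13588852459/16638726151734 ≈ -0.00081670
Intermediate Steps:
1/(72*(-17) + (-317/(-3709)/1183 - 1361/3097)) = 1/(-1224 + (-317*(-1/3709)*(1/1183) - 1361*1/3097)) = 1/(-1224 + ((317/3709)*(1/1183) - 1361/3097)) = 1/(-1224 + (317/4387747 - 1361/3097)) = 1/(-1224 - 5970741918/13588852459) = 1/(-16638726151734/13588852459) = -13588852459/16638726151734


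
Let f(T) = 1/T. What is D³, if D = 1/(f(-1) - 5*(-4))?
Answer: 1/6859 ≈ 0.00014579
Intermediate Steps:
D = 1/19 (D = 1/(1/(-1) - 5*(-4)) = 1/(-1 + 20) = 1/19 ≈ 0.052632)
D³ = (1/19)³ = 1/6859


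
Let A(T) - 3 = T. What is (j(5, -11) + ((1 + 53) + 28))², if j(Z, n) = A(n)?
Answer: 5476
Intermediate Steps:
A(T) = 3 + T
j(Z, n) = 3 + n
(j(5, -11) + ((1 + 53) + 28))² = ((3 - 11) + ((1 + 53) + 28))² = (-8 + (54 + 28))² = (-8 + 82)² = 74² = 5476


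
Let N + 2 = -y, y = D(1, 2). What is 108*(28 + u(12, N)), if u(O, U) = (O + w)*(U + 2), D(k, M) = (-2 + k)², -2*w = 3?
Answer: 1890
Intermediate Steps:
w = -3/2 (w = -½*3 = -3/2 ≈ -1.5000)
y = 1 (y = (-2 + 1)² = (-1)² = 1)
N = -3 (N = -2 - 1*1 = -2 - 1 = -3)
u(O, U) = (2 + U)*(-3/2 + O) (u(O, U) = (O - 3/2)*(U + 2) = (-3/2 + O)*(2 + U) = (2 + U)*(-3/2 + O))
108*(28 + u(12, N)) = 108*(28 + (-3 + 2*12 - 3/2*(-3) + 12*(-3))) = 108*(28 + (-3 + 24 + 9/2 - 36)) = 108*(28 - 21/2) = 108*(35/2) = 1890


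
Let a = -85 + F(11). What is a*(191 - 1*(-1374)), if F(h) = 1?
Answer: -131460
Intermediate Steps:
a = -84 (a = -85 + 1 = -84)
a*(191 - 1*(-1374)) = -84*(191 - 1*(-1374)) = -84*(191 + 1374) = -84*1565 = -131460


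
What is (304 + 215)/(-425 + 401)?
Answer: -173/8 ≈ -21.625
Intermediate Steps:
(304 + 215)/(-425 + 401) = 519/(-24) = 519*(-1/24) = -173/8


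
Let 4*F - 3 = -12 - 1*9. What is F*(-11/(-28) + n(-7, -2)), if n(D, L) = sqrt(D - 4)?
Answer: -99/56 - 9*I*sqrt(11)/2 ≈ -1.7679 - 14.925*I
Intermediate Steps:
n(D, L) = sqrt(-4 + D)
F = -9/2 (F = 3/4 + (-12 - 1*9)/4 = 3/4 + (-12 - 9)/4 = 3/4 + (1/4)*(-21) = 3/4 - 21/4 = -9/2 ≈ -4.5000)
F*(-11/(-28) + n(-7, -2)) = -9*(-11/(-28) + sqrt(-4 - 7))/2 = -9*(-11*(-1/28) + sqrt(-11))/2 = -9*(11/28 + I*sqrt(11))/2 = -99/56 - 9*I*sqrt(11)/2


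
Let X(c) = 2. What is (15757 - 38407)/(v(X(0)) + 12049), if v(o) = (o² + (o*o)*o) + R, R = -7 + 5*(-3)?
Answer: -7550/4013 ≈ -1.8814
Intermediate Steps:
R = -22 (R = -7 - 15 = -22)
v(o) = -22 + o² + o³ (v(o) = (o² + (o*o)*o) - 22 = (o² + o²*o) - 22 = (o² + o³) - 22 = -22 + o² + o³)
(15757 - 38407)/(v(X(0)) + 12049) = (15757 - 38407)/((-22 + 2² + 2³) + 12049) = -22650/((-22 + 4 + 8) + 12049) = -22650/(-10 + 12049) = -22650/12039 = -22650*1/12039 = -7550/4013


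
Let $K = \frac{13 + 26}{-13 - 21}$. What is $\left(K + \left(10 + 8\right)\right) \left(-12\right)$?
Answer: $- \frac{3438}{17} \approx -202.24$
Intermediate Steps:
$K = - \frac{39}{34}$ ($K = \frac{39}{-34} = 39 \left(- \frac{1}{34}\right) = - \frac{39}{34} \approx -1.1471$)
$\left(K + \left(10 + 8\right)\right) \left(-12\right) = \left(- \frac{39}{34} + \left(10 + 8\right)\right) \left(-12\right) = \left(- \frac{39}{34} + 18\right) \left(-12\right) = \frac{573}{34} \left(-12\right) = - \frac{3438}{17}$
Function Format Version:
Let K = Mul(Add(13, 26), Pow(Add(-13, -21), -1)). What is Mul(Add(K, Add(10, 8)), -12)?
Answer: Rational(-3438, 17) ≈ -202.24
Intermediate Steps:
K = Rational(-39, 34) (K = Mul(39, Pow(-34, -1)) = Mul(39, Rational(-1, 34)) = Rational(-39, 34) ≈ -1.1471)
Mul(Add(K, Add(10, 8)), -12) = Mul(Add(Rational(-39, 34), Add(10, 8)), -12) = Mul(Add(Rational(-39, 34), 18), -12) = Mul(Rational(573, 34), -12) = Rational(-3438, 17)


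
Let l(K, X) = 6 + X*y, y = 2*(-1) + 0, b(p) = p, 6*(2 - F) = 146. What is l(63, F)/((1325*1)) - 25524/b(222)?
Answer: -16904026/147075 ≈ -114.93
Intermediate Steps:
F = -67/3 (F = 2 - ⅙*146 = 2 - 73/3 = -67/3 ≈ -22.333)
y = -2 (y = -2 + 0 = -2)
l(K, X) = 6 - 2*X (l(K, X) = 6 + X*(-2) = 6 - 2*X)
l(63, F)/((1325*1)) - 25524/b(222) = (6 - 2*(-67/3))/((1325*1)) - 25524/222 = (6 + 134/3)/1325 - 25524*1/222 = (152/3)*(1/1325) - 4254/37 = 152/3975 - 4254/37 = -16904026/147075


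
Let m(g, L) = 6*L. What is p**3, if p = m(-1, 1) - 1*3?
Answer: 27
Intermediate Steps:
p = 3 (p = 6*1 - 1*3 = 6 - 3 = 3)
p**3 = 3**3 = 27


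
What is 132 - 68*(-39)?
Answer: 2784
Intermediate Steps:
132 - 68*(-39) = 132 + 2652 = 2784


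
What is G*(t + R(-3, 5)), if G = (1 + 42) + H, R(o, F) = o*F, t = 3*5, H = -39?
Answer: 0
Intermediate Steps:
t = 15
R(o, F) = F*o
G = 4 (G = (1 + 42) - 39 = 43 - 39 = 4)
G*(t + R(-3, 5)) = 4*(15 + 5*(-3)) = 4*(15 - 15) = 4*0 = 0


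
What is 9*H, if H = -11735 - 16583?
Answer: -254862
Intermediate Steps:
H = -28318
9*H = 9*(-28318) = -254862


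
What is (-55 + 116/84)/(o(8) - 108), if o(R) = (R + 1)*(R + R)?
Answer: -563/378 ≈ -1.4894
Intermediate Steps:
o(R) = 2*R*(1 + R) (o(R) = (1 + R)*(2*R) = 2*R*(1 + R))
(-55 + 116/84)/(o(8) - 108) = (-55 + 116/84)/(2*8*(1 + 8) - 108) = (-55 + 116*(1/84))/(2*8*9 - 108) = (-55 + 29/21)/(144 - 108) = -1126/21/36 = -1126/21*1/36 = -563/378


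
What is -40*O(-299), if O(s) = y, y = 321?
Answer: -12840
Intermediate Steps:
O(s) = 321
-40*O(-299) = -40*321 = -12840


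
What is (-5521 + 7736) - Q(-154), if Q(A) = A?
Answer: 2369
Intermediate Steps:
(-5521 + 7736) - Q(-154) = (-5521 + 7736) - 1*(-154) = 2215 + 154 = 2369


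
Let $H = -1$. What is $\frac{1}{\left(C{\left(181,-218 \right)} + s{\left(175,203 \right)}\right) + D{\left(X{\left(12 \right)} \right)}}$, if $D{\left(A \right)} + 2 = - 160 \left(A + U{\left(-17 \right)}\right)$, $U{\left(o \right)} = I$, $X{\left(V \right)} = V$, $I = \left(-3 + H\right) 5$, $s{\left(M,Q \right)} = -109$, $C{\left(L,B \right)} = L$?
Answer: $\frac{1}{1350} \approx 0.00074074$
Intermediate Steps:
$I = -20$ ($I = \left(-3 - 1\right) 5 = \left(-4\right) 5 = -20$)
$U{\left(o \right)} = -20$
$D{\left(A \right)} = 3198 - 160 A$ ($D{\left(A \right)} = -2 - 160 \left(A - 20\right) = -2 - 160 \left(-20 + A\right) = -2 - \left(-3200 + 160 A\right) = 3198 - 160 A$)
$\frac{1}{\left(C{\left(181,-218 \right)} + s{\left(175,203 \right)}\right) + D{\left(X{\left(12 \right)} \right)}} = \frac{1}{\left(181 - 109\right) + \left(3198 - 1920\right)} = \frac{1}{72 + \left(3198 - 1920\right)} = \frac{1}{72 + 1278} = \frac{1}{1350}$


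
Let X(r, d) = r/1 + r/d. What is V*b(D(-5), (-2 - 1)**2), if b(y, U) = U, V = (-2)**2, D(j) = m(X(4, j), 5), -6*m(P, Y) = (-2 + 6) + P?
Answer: 36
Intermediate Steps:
X(r, d) = r + r/d (X(r, d) = r*1 + r/d = r + r/d)
m(P, Y) = -2/3 - P/6 (m(P, Y) = -((-2 + 6) + P)/6 = -(4 + P)/6 = -2/3 - P/6)
D(j) = -4/3 - 2/(3*j) (D(j) = -2/3 - (4 + 4/j)/6 = -2/3 + (-2/3 - 2/(3*j)) = -4/3 - 2/(3*j))
V = 4
V*b(D(-5), (-2 - 1)**2) = 4*(-2 - 1)**2 = 4*(-3)**2 = 4*9 = 36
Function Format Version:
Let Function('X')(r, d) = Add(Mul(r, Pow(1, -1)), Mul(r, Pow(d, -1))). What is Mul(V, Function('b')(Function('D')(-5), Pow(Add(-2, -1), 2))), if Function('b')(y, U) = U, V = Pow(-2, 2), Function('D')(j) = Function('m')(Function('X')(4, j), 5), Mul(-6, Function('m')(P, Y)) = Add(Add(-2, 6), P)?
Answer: 36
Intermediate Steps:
Function('X')(r, d) = Add(r, Mul(r, Pow(d, -1))) (Function('X')(r, d) = Add(Mul(r, 1), Mul(r, Pow(d, -1))) = Add(r, Mul(r, Pow(d, -1))))
Function('m')(P, Y) = Add(Rational(-2, 3), Mul(Rational(-1, 6), P)) (Function('m')(P, Y) = Mul(Rational(-1, 6), Add(Add(-2, 6), P)) = Mul(Rational(-1, 6), Add(4, P)) = Add(Rational(-2, 3), Mul(Rational(-1, 6), P)))
Function('D')(j) = Add(Rational(-4, 3), Mul(Rational(-2, 3), Pow(j, -1))) (Function('D')(j) = Add(Rational(-2, 3), Mul(Rational(-1, 6), Add(4, Mul(4, Pow(j, -1))))) = Add(Rational(-2, 3), Add(Rational(-2, 3), Mul(Rational(-2, 3), Pow(j, -1)))) = Add(Rational(-4, 3), Mul(Rational(-2, 3), Pow(j, -1))))
V = 4
Mul(V, Function('b')(Function('D')(-5), Pow(Add(-2, -1), 2))) = Mul(4, Pow(Add(-2, -1), 2)) = Mul(4, Pow(-3, 2)) = Mul(4, 9) = 36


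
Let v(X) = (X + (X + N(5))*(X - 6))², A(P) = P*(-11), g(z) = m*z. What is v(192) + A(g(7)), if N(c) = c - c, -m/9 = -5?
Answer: 1289093751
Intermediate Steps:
m = 45 (m = -9*(-5) = 45)
g(z) = 45*z
N(c) = 0
A(P) = -11*P
v(X) = (X + X*(-6 + X))² (v(X) = (X + (X + 0)*(X - 6))² = (X + X*(-6 + X))²)
v(192) + A(g(7)) = 192²*(-5 + 192)² - 495*7 = 36864*187² - 11*315 = 36864*34969 - 3465 = 1289097216 - 3465 = 1289093751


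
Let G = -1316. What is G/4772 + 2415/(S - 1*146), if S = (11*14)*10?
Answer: 2422469/1663042 ≈ 1.4566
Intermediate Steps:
S = 1540 (S = 154*10 = 1540)
G/4772 + 2415/(S - 1*146) = -1316/4772 + 2415/(1540 - 1*146) = -1316*1/4772 + 2415/(1540 - 146) = -329/1193 + 2415/1394 = 2422469/1663042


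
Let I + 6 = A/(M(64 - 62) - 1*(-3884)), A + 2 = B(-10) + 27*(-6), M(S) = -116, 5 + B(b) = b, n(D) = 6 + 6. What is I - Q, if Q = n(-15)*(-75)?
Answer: 3368413/3768 ≈ 893.95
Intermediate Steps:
n(D) = 12
B(b) = -5 + b
A = -179 (A = -2 + ((-5 - 10) + 27*(-6)) = -2 + (-15 - 162) = -2 - 177 = -179)
Q = -900 (Q = 12*(-75) = -900)
I = -22787/3768 (I = -6 - 179/(-116 - 1*(-3884)) = -6 - 179/(-116 + 3884) = -6 - 179/3768 = -22787/3768 ≈ -6.0475)
I - Q = -22787/3768 - 1*(-900) = -22787/3768 + 900 = 3368413/3768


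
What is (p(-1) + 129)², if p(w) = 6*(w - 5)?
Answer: 8649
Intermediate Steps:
p(w) = -30 + 6*w (p(w) = 6*(-5 + w) = -30 + 6*w)
(p(-1) + 129)² = ((-30 + 6*(-1)) + 129)² = ((-30 - 6) + 129)² = (-36 + 129)² = 93² = 8649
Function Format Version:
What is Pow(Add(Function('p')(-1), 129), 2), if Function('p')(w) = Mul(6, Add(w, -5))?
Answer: 8649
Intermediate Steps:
Function('p')(w) = Add(-30, Mul(6, w)) (Function('p')(w) = Mul(6, Add(-5, w)) = Add(-30, Mul(6, w)))
Pow(Add(Function('p')(-1), 129), 2) = Pow(Add(Add(-30, Mul(6, -1)), 129), 2) = Pow(Add(Add(-30, -6), 129), 2) = Pow(Add(-36, 129), 2) = Pow(93, 2) = 8649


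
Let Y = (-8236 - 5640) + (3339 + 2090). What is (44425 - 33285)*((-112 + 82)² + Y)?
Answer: -84073580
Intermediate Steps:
Y = -8447 (Y = -13876 + 5429 = -8447)
(44425 - 33285)*((-112 + 82)² + Y) = (44425 - 33285)*((-112 + 82)² - 8447) = 11140*((-30)² - 8447) = 11140*(900 - 8447) = 11140*(-7547) = -84073580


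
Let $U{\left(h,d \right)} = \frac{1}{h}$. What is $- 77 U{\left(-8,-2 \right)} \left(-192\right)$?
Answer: $-1848$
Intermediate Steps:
$- 77 U{\left(-8,-2 \right)} \left(-192\right) = - \frac{77}{-8} \left(-192\right) = \left(-77\right) \left(- \frac{1}{8}\right) \left(-192\right) = \frac{77}{8} \left(-192\right) = -1848$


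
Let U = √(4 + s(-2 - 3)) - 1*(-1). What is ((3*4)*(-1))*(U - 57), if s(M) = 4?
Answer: 672 - 24*√2 ≈ 638.06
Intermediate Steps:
U = 1 + 2*√2 (U = √(4 + 4) - 1*(-1) = √8 + 1 = 2*√2 + 1 = 1 + 2*√2 ≈ 3.8284)
((3*4)*(-1))*(U - 57) = ((3*4)*(-1))*((1 + 2*√2) - 57) = (12*(-1))*(-56 + 2*√2) = -12*(-56 + 2*√2) = 672 - 24*√2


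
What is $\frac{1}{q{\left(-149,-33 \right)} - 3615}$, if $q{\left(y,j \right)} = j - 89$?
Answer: $- \frac{1}{3737} \approx -0.00026759$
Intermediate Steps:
$q{\left(y,j \right)} = -89 + j$ ($q{\left(y,j \right)} = j - 89 = -89 + j$)
$\frac{1}{q{\left(-149,-33 \right)} - 3615} = \frac{1}{\left(-89 - 33\right) - 3615} = \frac{1}{-122 - 3615} = \frac{1}{-3737} = - \frac{1}{3737}$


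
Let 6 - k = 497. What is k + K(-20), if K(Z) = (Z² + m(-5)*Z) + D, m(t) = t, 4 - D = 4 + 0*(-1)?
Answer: 9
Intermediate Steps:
D = 0 (D = 4 - (4 + 0*(-1)) = 4 - (4 + 0) = 4 - 1*4 = 4 - 4 = 0)
k = -491 (k = 6 - 1*497 = 6 - 497 = -491)
K(Z) = Z² - 5*Z (K(Z) = (Z² - 5*Z) + 0 = Z² - 5*Z)
k + K(-20) = -491 - 20*(-5 - 20) = -491 - 20*(-25) = -491 + 500 = 9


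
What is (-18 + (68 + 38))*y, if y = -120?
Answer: -10560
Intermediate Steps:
(-18 + (68 + 38))*y = (-18 + (68 + 38))*(-120) = (-18 + 106)*(-120) = 88*(-120) = -10560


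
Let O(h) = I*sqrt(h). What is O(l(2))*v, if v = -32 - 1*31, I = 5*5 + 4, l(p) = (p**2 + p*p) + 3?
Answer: -1827*sqrt(11) ≈ -6059.5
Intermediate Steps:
l(p) = 3 + 2*p**2 (l(p) = (p**2 + p**2) + 3 = 2*p**2 + 3 = 3 + 2*p**2)
I = 29 (I = 25 + 4 = 29)
O(h) = 29*sqrt(h)
v = -63 (v = -32 - 31 = -63)
O(l(2))*v = (29*sqrt(3 + 2*2**2))*(-63) = (29*sqrt(3 + 2*4))*(-63) = (29*sqrt(3 + 8))*(-63) = (29*sqrt(11))*(-63) = -1827*sqrt(11)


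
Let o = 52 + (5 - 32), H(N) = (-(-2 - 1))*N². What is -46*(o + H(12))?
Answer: -21022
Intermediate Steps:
H(N) = 3*N² (H(N) = (-1*(-3))*N² = 3*N²)
o = 25 (o = 52 - 27 = 25)
-46*(o + H(12)) = -46*(25 + 3*12²) = -46*(25 + 3*144) = -46*(25 + 432) = -46*457 = -21022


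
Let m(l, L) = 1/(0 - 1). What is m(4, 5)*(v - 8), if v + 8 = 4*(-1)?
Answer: 20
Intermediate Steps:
v = -12 (v = -8 + 4*(-1) = -8 - 4 = -12)
m(l, L) = -1 (m(l, L) = 1/(-1) = -1)
m(4, 5)*(v - 8) = -(-12 - 8) = -1*(-20) = 20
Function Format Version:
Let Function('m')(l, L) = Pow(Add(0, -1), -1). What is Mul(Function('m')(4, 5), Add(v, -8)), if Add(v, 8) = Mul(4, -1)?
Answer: 20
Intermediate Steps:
v = -12 (v = Add(-8, Mul(4, -1)) = Add(-8, -4) = -12)
Function('m')(l, L) = -1 (Function('m')(l, L) = Pow(-1, -1) = -1)
Mul(Function('m')(4, 5), Add(v, -8)) = Mul(-1, Add(-12, -8)) = Mul(-1, -20) = 20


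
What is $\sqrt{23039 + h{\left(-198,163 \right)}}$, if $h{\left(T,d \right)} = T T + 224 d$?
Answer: $\sqrt{98755} \approx 314.25$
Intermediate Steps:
$h{\left(T,d \right)} = T^{2} + 224 d$
$\sqrt{23039 + h{\left(-198,163 \right)}} = \sqrt{23039 + \left(\left(-198\right)^{2} + 224 \cdot 163\right)} = \sqrt{23039 + \left(39204 + 36512\right)} = \sqrt{23039 + 75716} = \sqrt{98755}$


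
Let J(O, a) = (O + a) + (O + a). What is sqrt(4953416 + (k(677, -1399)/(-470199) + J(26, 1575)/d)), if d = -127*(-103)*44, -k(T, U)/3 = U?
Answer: sqrt(10077503279590701881814551466)/45104936206 ≈ 2225.6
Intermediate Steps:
k(T, U) = -3*U
J(O, a) = 2*O + 2*a
d = 575564 (d = 13081*44 = 575564)
sqrt(4953416 + (k(677, -1399)/(-470199) + J(26, 1575)/d)) = sqrt(4953416 + (-3*(-1399)/(-470199) + (2*26 + 2*1575)/575564)) = sqrt(4953416 + (4197*(-1/470199) + (52 + 3150)*(1/575564))) = sqrt(4953416 + (-1399/156733 + 3202*(1/575564))) = sqrt(4953416 + (-1399/156733 + 1601/287782)) = sqrt(4953416 - 151677485/45104936206) = sqrt(223423512530102211/45104936206) = sqrt(10077503279590701881814551466)/45104936206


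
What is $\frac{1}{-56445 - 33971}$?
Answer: $- \frac{1}{90416} \approx -1.106 \cdot 10^{-5}$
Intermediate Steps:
$\frac{1}{-56445 - 33971} = \frac{1}{-90416} = - \frac{1}{90416}$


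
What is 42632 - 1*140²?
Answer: 23032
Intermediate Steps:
42632 - 1*140² = 42632 - 1*19600 = 42632 - 19600 = 23032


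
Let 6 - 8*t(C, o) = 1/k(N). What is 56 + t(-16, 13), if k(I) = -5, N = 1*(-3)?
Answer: 2271/40 ≈ 56.775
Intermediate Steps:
N = -3
t(C, o) = 31/40 (t(C, o) = 3/4 - 1/8/(-5) = 3/4 - 1/8*(-1/5) = 3/4 + 1/40 = 31/40)
56 + t(-16, 13) = 56 + 31/40 = 2271/40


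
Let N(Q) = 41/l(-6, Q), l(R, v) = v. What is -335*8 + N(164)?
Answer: -10719/4 ≈ -2679.8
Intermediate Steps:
N(Q) = 41/Q
-335*8 + N(164) = -335*8 + 41/164 = -2680 + 41*(1/164) = -2680 + ¼ = -10719/4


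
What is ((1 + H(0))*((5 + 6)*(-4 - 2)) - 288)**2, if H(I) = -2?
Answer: 49284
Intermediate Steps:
((1 + H(0))*((5 + 6)*(-4 - 2)) - 288)**2 = ((1 - 2)*((5 + 6)*(-4 - 2)) - 288)**2 = (-11*(-6) - 288)**2 = (-1*(-66) - 288)**2 = (66 - 288)**2 = (-222)**2 = 49284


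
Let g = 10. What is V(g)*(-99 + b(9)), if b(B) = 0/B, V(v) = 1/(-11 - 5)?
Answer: 99/16 ≈ 6.1875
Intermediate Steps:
V(v) = -1/16 (V(v) = 1/(-16) = -1/16)
b(B) = 0
V(g)*(-99 + b(9)) = -(-99 + 0)/16 = -1/16*(-99) = 99/16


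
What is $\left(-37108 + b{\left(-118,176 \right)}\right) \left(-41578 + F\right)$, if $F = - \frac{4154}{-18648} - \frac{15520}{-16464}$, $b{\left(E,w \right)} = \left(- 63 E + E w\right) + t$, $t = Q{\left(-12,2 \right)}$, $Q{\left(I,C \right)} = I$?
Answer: $\frac{53244268423625}{25382} \approx 2.0977 \cdot 10^{9}$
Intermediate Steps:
$t = -12$
$b{\left(E,w \right)} = -12 - 63 E + E w$ ($b{\left(E,w \right)} = \left(- 63 E + E w\right) - 12 = -12 - 63 E + E w$)
$F = \frac{532453}{456876}$ ($F = \left(-4154\right) \left(- \frac{1}{18648}\right) - - \frac{970}{1029} = \frac{2077}{9324} + \frac{970}{1029} = \frac{532453}{456876} \approx 1.1654$)
$\left(-37108 + b{\left(-118,176 \right)}\right) \left(-41578 + F\right) = \left(-37108 - 13346\right) \left(-41578 + \frac{532453}{456876}\right) = \left(-37108 - 13346\right) \left(- \frac{18995457875}{456876}\right) = \left(-50454\right) \left(- \frac{18995457875}{456876}\right) = \frac{53244268423625}{25382}$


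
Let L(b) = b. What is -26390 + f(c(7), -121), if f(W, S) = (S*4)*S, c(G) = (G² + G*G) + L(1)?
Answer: 32174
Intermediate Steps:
c(G) = 1 + 2*G² (c(G) = (G² + G*G) + 1 = (G² + G²) + 1 = 2*G² + 1 = 1 + 2*G²)
f(W, S) = 4*S² (f(W, S) = (4*S)*S = 4*S²)
-26390 + f(c(7), -121) = -26390 + 4*(-121)² = -26390 + 4*14641 = -26390 + 58564 = 32174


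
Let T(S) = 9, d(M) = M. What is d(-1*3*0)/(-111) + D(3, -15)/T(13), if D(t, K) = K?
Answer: -5/3 ≈ -1.6667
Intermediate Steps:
d(-1*3*0)/(-111) + D(3, -15)/T(13) = (-1*3*0)/(-111) - 15/9 = -3*0*(-1/111) - 15*⅑ = 0*(-1/111) - 5/3 = 0 - 5/3 = -5/3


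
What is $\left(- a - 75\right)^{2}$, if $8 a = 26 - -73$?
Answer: $\frac{488601}{64} \approx 7634.4$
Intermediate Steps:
$a = \frac{99}{8}$ ($a = \frac{26 - -73}{8} = \frac{26 + 73}{8} = \frac{1}{8} \cdot 99 = \frac{99}{8} \approx 12.375$)
$\left(- a - 75\right)^{2} = \left(\left(-1\right) \frac{99}{8} - 75\right)^{2} = \left(- \frac{99}{8} - 75\right)^{2} = \left(- \frac{699}{8}\right)^{2} = \frac{488601}{64}$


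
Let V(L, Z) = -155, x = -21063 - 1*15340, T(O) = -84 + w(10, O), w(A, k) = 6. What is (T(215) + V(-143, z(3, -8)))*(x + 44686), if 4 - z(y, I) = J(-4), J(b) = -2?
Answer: -1929939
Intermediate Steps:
z(y, I) = 6 (z(y, I) = 4 - 1*(-2) = 4 + 2 = 6)
T(O) = -78 (T(O) = -84 + 6 = -78)
x = -36403 (x = -21063 - 15340 = -36403)
(T(215) + V(-143, z(3, -8)))*(x + 44686) = (-78 - 155)*(-36403 + 44686) = -233*8283 = -1929939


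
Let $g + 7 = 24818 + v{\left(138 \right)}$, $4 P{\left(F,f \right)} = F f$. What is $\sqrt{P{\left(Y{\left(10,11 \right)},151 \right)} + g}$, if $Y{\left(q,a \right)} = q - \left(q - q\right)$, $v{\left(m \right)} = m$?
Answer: $\frac{37 \sqrt{74}}{2} \approx 159.14$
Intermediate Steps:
$Y{\left(q,a \right)} = q$ ($Y{\left(q,a \right)} = q - 0 = q + 0 = q$)
$P{\left(F,f \right)} = \frac{F f}{4}$
$g = 24949$ ($g = -7 + \left(24818 + 138\right) = -7 + 24956 = 24949$)
$\sqrt{P{\left(Y{\left(10,11 \right)},151 \right)} + g} = \sqrt{\frac{1}{4} \cdot 10 \cdot 151 + 24949} = \sqrt{\frac{755}{2} + 24949} = \sqrt{\frac{50653}{2}} = \frac{37 \sqrt{74}}{2}$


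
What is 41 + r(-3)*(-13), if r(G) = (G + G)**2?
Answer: -427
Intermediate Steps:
r(G) = 4*G**2 (r(G) = (2*G)**2 = 4*G**2)
41 + r(-3)*(-13) = 41 + (4*(-3)**2)*(-13) = 41 + (4*9)*(-13) = 41 + 36*(-13) = 41 - 468 = -427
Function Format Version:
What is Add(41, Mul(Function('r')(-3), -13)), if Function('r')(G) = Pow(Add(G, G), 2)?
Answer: -427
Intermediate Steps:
Function('r')(G) = Mul(4, Pow(G, 2)) (Function('r')(G) = Pow(Mul(2, G), 2) = Mul(4, Pow(G, 2)))
Add(41, Mul(Function('r')(-3), -13)) = Add(41, Mul(Mul(4, Pow(-3, 2)), -13)) = Add(41, Mul(Mul(4, 9), -13)) = Add(41, Mul(36, -13)) = Add(41, -468) = -427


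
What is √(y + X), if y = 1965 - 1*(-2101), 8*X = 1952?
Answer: √4310 ≈ 65.651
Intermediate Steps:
X = 244 (X = (⅛)*1952 = 244)
y = 4066 (y = 1965 + 2101 = 4066)
√(y + X) = √(4066 + 244) = √4310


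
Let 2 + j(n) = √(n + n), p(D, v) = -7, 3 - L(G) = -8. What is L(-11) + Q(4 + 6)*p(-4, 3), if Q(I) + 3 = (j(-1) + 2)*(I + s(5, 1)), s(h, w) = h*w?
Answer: 32 - 105*I*√2 ≈ 32.0 - 148.49*I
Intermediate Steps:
L(G) = 11 (L(G) = 3 - 1*(-8) = 3 + 8 = 11)
j(n) = -2 + √2*√n (j(n) = -2 + √(n + n) = -2 + √(2*n) = -2 + √2*√n)
Q(I) = -3 + I*√2*(5 + I) (Q(I) = -3 + ((-2 + √2*√(-1)) + 2)*(I + 5*1) = -3 + ((-2 + √2*I) + 2)*(I + 5) = -3 + ((-2 + I*√2) + 2)*(5 + I) = -3 + (I*√2)*(5 + I) = -3 + I*√2*(5 + I))
L(-11) + Q(4 + 6)*p(-4, 3) = 11 + (-3 + 5*I*√2 + I*(4 + 6)*√2)*(-7) = 11 + (-3 + 5*I*√2 + I*10*√2)*(-7) = 11 + (-3 + 5*I*√2 + 10*I*√2)*(-7) = 11 + (-3 + 15*I*√2)*(-7) = 11 + (21 - 105*I*√2) = 32 - 105*I*√2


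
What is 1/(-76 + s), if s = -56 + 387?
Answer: 1/255 ≈ 0.0039216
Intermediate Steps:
s = 331
1/(-76 + s) = 1/(-76 + 331) = 1/255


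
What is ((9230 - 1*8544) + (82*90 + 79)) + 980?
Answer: 9125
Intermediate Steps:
((9230 - 1*8544) + (82*90 + 79)) + 980 = ((9230 - 8544) + (7380 + 79)) + 980 = (686 + 7459) + 980 = 8145 + 980 = 9125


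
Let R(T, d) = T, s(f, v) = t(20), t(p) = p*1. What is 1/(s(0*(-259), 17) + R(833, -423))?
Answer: 1/853 ≈ 0.0011723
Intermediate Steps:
t(p) = p
s(f, v) = 20
1/(s(0*(-259), 17) + R(833, -423)) = 1/(20 + 833) = 1/853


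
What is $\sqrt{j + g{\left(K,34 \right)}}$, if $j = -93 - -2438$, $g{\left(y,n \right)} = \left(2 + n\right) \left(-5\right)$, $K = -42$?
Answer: $\sqrt{2165} \approx 46.53$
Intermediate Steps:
$g{\left(y,n \right)} = -10 - 5 n$
$j = 2345$ ($j = -93 + 2438 = 2345$)
$\sqrt{j + g{\left(K,34 \right)}} = \sqrt{2345 - 180} = \sqrt{2165}$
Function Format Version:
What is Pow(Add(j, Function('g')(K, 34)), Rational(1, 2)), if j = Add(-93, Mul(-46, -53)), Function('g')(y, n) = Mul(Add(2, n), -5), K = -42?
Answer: Pow(2165, Rational(1, 2)) ≈ 46.530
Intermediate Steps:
Function('g')(y, n) = Add(-10, Mul(-5, n))
j = 2345 (j = Add(-93, 2438) = 2345)
Pow(Add(j, Function('g')(K, 34)), Rational(1, 2)) = Pow(Add(2345, Add(-10, Mul(-5, 34))), Rational(1, 2)) = Pow(Add(2345, Add(-10, -170)), Rational(1, 2)) = Pow(Add(2345, -180), Rational(1, 2)) = Pow(2165, Rational(1, 2))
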